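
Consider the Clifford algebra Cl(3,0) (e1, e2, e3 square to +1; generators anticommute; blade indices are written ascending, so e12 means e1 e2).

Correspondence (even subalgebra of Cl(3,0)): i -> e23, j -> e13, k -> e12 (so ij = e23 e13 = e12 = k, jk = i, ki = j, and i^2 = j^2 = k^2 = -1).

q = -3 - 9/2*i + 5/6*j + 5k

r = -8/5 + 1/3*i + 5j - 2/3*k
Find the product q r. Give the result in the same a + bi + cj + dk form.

In blades: q = -3 + 5*e12 + 5/6*e13 - 9/2*e23, r = -8/5 - 2/3*e12 + 5*e13 + 1/3*e23.
Distribute q over r term by term (generator squares from the signature, products reordered to ascending indices): (-3)*r = 24/5 + 2*e12 - 15*e13 - e23; (5*e12)*r = 10/3 - 8*e12 + 5/3*e13 - 25*e23; (5/6*e13)*r = -25/6 - 5/18*e12 - 4/3*e13 - 5/9*e23; (-9/2*e23)*r = 3/2 - 45/2*e12 - 3*e13 + 36/5*e23.
Sum: 82/15 - 259/9*e12 - 53/3*e13 - 871/45*e23; translating back through the correspondence:
Answer: 82/15 - 871/45*i - 53/3*j - 259/9*k


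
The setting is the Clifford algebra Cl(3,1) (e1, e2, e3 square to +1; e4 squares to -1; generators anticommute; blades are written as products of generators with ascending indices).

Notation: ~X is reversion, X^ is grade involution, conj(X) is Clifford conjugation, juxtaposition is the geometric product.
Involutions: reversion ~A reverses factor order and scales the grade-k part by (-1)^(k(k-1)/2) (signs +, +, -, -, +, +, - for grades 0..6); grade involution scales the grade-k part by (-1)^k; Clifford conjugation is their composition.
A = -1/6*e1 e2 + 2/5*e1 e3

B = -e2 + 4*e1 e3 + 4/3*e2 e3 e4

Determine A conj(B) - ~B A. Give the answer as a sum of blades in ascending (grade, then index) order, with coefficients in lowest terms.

first term: 8/5 - 1/6*e1 - 2/3*e2 e3 - 2/5*e1 e2 e3 - 8/15*e1 e2 e4 - 2/9*e1 e3 e4
second term: 8/5 - 1/6*e1 + 2/3*e2 e3 + 2/5*e1 e2 e3 - 8/15*e1 e2 e4 - 2/9*e1 e3 e4
Answer: -4/3*e2 e3 - 4/5*e1 e2 e3


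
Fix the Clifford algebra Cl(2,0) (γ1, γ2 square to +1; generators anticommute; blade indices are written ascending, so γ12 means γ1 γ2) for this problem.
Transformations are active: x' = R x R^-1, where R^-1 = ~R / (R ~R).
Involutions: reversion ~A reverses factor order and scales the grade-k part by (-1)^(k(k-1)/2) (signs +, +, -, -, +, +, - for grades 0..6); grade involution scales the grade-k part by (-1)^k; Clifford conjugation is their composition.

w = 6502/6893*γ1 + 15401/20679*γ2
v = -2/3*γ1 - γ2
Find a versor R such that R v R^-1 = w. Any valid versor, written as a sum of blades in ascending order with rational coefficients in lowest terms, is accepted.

Construction: equal norms (both 13/9) license R = v + w = 5720/20679*γ1 - 5278/20679*γ2 — nothing changes along that direction, while (v - w)/2 changes sign, so v maps onto w.
Answer: 5720/20679*γ1 - 5278/20679*γ2


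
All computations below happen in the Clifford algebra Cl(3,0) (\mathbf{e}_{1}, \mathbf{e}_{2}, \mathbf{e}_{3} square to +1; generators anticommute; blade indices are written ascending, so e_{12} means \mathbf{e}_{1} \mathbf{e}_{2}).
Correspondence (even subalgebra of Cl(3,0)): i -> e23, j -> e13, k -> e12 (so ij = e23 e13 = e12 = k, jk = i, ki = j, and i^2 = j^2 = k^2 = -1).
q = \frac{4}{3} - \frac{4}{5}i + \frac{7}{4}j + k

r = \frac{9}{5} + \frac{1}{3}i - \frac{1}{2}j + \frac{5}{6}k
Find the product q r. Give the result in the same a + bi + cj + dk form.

In blades: q = \frac{4}{3} + e_{12} + \frac{7}{4} e_{13} - \frac{4}{5} e_{23}, r = \frac{9}{5} + \frac{5}{6} e_{12} - \frac{1}{2} e_{13} + \frac{1}{3} e_{23}.
Distribute q over r term by term (generator squares from the signature, products reordered to ascending indices): (\frac{4}{3})*r = \frac{12}{5} + \frac{10}{9} e_{12} - \frac{2}{3} e_{13} + \frac{4}{9} e_{23}; (e_{12})*r = -\frac{5}{6} + \frac{9}{5} e_{12} + \frac{1}{3} e_{13} + \frac{1}{2} e_{23}; (\frac{7}{4} e_{13})*r = \frac{7}{8} - \frac{7}{12} e_{12} + \frac{63}{20} e_{13} + \frac{35}{24} e_{23}; (-\frac{4}{5} e_{23})*r = \frac{4}{15} + \frac{2}{5} e_{12} + \frac{2}{3} e_{13} - \frac{36}{25} e_{23}.
Sum: \frac{65}{24} + \frac{491}{180} e_{12} + \frac{209}{60} e_{13} + \frac{1733}{1800} e_{23}; translating back through the correspondence:
Answer: \frac{65}{24} + \frac{1733}{1800}i + \frac{209}{60}j + \frac{491}{180}k


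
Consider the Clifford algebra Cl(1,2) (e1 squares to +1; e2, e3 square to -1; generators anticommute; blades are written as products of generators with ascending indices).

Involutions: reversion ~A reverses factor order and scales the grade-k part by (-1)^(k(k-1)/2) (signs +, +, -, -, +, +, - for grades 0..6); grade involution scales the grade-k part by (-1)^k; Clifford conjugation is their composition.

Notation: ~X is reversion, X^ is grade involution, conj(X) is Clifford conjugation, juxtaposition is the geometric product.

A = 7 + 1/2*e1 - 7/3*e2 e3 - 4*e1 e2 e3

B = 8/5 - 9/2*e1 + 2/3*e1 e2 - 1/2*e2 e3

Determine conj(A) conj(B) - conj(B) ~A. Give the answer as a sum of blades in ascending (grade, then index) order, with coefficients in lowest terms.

first term: 467/60 + 327/10*e1 + 1/3*e2 + 8/3*e3 - 14/3*e1 e2 - 14/9*e1 e3 - 323/30*e2 e3 + 77/20*e1 e2 e3
second term: 737/60 + 303/10*e1 + 1/3*e2 - 8/3*e3 - 14/3*e1 e2 + 14/9*e1 e3 + 757/30*e2 e3 + 343/20*e1 e2 e3
Answer: -9/2 + 12/5*e1 + 16/3*e3 - 28/9*e1 e3 - 36*e2 e3 - 133/10*e1 e2 e3


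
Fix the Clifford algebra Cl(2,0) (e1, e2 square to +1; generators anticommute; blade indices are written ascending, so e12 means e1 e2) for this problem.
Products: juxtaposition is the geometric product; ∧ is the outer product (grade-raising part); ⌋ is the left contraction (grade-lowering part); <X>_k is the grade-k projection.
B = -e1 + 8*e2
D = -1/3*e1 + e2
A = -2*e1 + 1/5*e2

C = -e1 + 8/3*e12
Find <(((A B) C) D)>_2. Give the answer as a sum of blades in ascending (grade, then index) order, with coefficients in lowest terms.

step 1: 18/5 - 79/5*e12
step 2: 632/15 - 18/5*e1 - 79/5*e2 + 48/5*e12
step 3: -73/5 - 40/9*e1 + 136/3*e2 - 133/15*e12
step 4: -133/15*e12
Answer: -133/15*e12


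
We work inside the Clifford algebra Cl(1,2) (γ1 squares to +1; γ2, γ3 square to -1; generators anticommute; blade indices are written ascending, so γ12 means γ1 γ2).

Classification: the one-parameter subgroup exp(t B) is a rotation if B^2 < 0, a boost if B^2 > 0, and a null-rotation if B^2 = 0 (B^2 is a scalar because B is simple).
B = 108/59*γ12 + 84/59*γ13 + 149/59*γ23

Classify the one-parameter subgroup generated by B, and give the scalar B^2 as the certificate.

B^2 term by term: the squares give (108/59)^2*(γ12)^2 + (84/59)^2*(γ13)^2 + (149/59)^2*(γ23)^2 = 11664/3481*(+1) + 7056/3481*(+1) + 22201/3481*(-1) = -1 (each basis 2-blade squares to minus the product of its generators' squares); cross terms between blades sharing an index anticommute and cancel. So B^2 = -1.
Answer: rotation, certificate B^2 = -1. One invariant decides it: the square -1 survives every conjugation, and its sign is exactly the classification.


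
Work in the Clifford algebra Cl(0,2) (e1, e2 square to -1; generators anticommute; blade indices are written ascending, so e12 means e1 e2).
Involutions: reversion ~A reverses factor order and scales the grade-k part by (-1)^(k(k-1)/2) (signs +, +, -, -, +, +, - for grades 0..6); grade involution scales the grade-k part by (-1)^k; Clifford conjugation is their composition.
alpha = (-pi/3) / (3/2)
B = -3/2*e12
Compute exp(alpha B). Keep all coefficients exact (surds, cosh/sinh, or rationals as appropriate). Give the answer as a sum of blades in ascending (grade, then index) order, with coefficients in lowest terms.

B^2 = (-3/2)^2*(e12)^2 = 9/4*(-1) = -9/4 (a basis 2-blade squares to minus the product of its generators' squares).
B^2 = -9/4 — the negative square puts this in the circular regime; l = 3/2, alpha*l = -pi/3, so exp(alpha B) = cos(-pi/3) + (sin(-pi/3)/(3/2))*B = 1/2 + (-sqrt(3)/3)*B.
Answer: 1/2 + sqrt(3)/2*e12


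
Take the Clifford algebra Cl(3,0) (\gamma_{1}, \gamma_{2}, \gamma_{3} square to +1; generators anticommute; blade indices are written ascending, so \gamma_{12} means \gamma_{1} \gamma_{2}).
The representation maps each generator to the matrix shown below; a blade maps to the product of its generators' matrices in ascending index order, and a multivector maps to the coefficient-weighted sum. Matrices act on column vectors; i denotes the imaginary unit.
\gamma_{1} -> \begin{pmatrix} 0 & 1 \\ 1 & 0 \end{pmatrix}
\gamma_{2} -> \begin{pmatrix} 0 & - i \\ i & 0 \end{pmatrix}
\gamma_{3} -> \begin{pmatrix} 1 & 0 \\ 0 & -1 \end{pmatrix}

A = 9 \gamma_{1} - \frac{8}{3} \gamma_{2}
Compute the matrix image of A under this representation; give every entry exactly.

M = (9)*rho(\gamma_{1}) + (-\frac{8}{3})*rho(\gamma_{2}), summed entrywise:
Answer: \begin{pmatrix} 0 & 9 + \frac{8 i}{3} \\ 9 - \frac{8 i}{3} & 0 \end{pmatrix}


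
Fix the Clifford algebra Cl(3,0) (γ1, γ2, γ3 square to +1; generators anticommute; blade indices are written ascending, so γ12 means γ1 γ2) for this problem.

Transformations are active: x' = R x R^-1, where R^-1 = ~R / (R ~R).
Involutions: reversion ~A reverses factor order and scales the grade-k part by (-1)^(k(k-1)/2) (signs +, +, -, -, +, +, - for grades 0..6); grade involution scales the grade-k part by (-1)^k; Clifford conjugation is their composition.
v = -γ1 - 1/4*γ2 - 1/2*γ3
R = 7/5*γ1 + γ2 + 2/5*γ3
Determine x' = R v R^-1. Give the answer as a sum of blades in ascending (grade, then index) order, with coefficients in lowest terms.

~R = 7/5*γ1 + γ2 + 2/5*γ3, and R ~R = 78/25, so R^-1 = ~R / (78/25).
R v = -37/20 + 13/20*γ12 - 3/10*γ13 - 2/5*γ23
Answer: -103/156*γ1 - 73/78*γ2 + 1/39*γ3


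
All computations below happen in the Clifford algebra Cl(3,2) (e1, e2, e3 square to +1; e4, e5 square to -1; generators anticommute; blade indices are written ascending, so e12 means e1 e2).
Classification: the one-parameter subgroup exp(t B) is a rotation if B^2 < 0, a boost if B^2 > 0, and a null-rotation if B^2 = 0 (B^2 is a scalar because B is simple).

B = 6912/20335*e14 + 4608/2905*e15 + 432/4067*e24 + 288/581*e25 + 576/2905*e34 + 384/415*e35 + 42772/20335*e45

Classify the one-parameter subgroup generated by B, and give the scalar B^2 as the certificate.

B^2 term by term: the squares give (6912/20335)^2*(e14)^2 + (4608/2905)^2*(e15)^2 + (432/4067)^2*(e24)^2 + (288/581)^2*(e25)^2 + (576/2905)^2*(e34)^2 + (384/415)^2*(e35)^2 + (42772/20335)^2*(e45)^2 = 47775744/413512225*(+1) + 21233664/8439025*(+1) + 186624/16540489*(+1) + 82944/337561*(+1) + 331776/8439025*(+1) + 147456/172225*(+1) + 1829443984/413512225*(-1) = -16/25 (each basis 2-blade squares to minus the product of its generators' squares); cross terms between blades sharing an index anticommute and cancel; the commuting (index-disjoint) pairs give grade-4 terms 2*c*c'*(blade product), which cancel blade by blade — e1245: -3981312/11814635 + 3981312/11814635 = 0; e1345: -5308416/8439025 + 5308416/8439025 = 0; e2345: -331776/1687805 + 331776/1687805 = 0 — confirming B is simple. So B^2 = -16/25.
Answer: rotation, certificate B^2 = -16/25. Key observation: B^2 = -16/25 is a conjugation invariant, so its sign decides the class regardless of the surface form of B.


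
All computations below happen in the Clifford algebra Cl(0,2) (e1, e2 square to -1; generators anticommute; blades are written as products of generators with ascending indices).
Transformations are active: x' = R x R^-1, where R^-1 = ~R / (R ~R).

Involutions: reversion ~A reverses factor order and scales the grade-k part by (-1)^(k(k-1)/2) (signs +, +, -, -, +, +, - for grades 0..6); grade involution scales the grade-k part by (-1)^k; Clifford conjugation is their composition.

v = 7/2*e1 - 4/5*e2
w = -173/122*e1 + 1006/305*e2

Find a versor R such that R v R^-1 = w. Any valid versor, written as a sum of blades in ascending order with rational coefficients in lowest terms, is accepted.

R = v + w = 127/61*e1 + 762/305*e2 works: the equal norms (-1289/100) guarantee its sandwich swaps v into w.
Answer: 127/61*e1 + 762/305*e2


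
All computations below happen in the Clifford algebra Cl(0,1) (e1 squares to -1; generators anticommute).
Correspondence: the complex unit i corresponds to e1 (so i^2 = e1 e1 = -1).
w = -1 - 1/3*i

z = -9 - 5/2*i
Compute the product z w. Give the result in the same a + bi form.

In blades: z = -9 - 5/2*e1, w = -1 - 1/3*e1.
Distribute z over w term by term (generator squares from the signature, products reordered to ascending indices): (-9)*w = 9 + 3*e1; (-5/2*e1)*w = -5/6 + 5/2*e1.
Sum: 49/6 + 11/2*e1; translating back through the correspondence:
Answer: 49/6 + 11/2*i


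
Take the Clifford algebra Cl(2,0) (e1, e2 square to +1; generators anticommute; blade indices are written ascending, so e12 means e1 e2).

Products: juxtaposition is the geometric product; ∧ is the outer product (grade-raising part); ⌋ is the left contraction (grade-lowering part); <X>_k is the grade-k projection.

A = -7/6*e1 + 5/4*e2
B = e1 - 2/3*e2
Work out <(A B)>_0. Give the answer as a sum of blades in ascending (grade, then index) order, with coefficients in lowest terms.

step 1: -2 - 17/36*e12
step 2: -2
Answer: -2


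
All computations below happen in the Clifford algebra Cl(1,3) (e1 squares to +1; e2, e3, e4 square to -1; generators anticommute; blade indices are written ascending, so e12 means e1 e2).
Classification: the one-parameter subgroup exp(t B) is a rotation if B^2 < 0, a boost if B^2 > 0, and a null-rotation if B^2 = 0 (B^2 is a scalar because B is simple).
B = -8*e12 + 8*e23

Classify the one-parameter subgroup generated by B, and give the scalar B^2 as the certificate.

B^2 term by term: the squares give (-8)^2*(e12)^2 + (8)^2*(e23)^2 = 64*(+1) + 64*(-1) = 0 (each basis 2-blade squares to minus the product of its generators' squares); cross terms between blades sharing an index anticommute and cancel. So B^2 = 0.
Answer: null-rotation, certificate B^2 = 0. Why this suffices: the scalar 0 survives any versor conjugation, so its sign alone determines the class however B is presented.


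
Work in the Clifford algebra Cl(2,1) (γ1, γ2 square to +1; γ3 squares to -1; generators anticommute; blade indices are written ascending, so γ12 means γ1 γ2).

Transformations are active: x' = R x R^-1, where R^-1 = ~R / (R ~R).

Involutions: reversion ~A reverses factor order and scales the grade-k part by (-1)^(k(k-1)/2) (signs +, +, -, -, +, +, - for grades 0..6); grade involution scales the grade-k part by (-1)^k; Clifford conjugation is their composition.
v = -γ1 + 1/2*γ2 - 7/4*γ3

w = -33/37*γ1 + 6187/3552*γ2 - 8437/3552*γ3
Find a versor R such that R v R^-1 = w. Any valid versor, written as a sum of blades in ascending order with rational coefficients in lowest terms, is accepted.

Reasoning: v^2 = w^2 = -29/16 since conjugation preserves the quadratic form; R = v + w = -70/37*γ1 + 7963/3552*γ2 - 14653/3552*γ3 is then valid when invertible, keeping its own part and reversing (v - w)/2.
Answer: -70/37*γ1 + 7963/3552*γ2 - 14653/3552*γ3


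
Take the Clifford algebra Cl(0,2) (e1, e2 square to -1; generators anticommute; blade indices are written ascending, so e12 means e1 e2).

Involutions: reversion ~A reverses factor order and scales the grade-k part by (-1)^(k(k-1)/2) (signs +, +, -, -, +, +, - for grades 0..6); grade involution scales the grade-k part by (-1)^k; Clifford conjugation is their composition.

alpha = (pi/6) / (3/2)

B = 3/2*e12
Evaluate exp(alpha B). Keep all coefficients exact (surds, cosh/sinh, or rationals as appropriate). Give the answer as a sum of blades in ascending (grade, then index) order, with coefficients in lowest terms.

B^2 = (3/2)^2*(e12)^2 = 9/4*(-1) = -9/4 (a basis 2-blade squares to minus the product of its generators' squares).
B^2 = -9/4 — a negative square means the series sums to a rotation: l = 3/2, alpha*l = pi/6, so exp(alpha B) = cos(pi/6) + (sin(pi/6)/(3/2))*B = sqrt(3)/2 + (1/3)*B.
Answer: sqrt(3)/2 + 1/2*e12


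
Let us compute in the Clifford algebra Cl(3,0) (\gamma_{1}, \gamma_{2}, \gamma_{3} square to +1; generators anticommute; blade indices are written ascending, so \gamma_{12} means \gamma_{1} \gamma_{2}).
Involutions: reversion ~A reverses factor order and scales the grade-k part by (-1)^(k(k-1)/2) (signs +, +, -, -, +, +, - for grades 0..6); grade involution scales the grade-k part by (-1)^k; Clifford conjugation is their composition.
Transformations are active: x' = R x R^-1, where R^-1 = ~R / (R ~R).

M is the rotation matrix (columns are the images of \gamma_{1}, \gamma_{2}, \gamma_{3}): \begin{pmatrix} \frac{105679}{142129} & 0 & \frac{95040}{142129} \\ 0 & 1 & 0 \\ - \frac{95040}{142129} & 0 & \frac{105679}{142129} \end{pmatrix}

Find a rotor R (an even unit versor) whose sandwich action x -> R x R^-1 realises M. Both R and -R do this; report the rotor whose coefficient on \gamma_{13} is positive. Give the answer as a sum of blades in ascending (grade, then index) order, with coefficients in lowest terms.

Method: write R = a + b12*\gamma_{12} + b13*\gamma_{13} + b23*\gamma_{23} with a^2 + b12^2 + b13^2 + b23^2 = 1 (so R^-1 = ~R). Expanding the columns R e_j ~R gives tr M = 4a^2 - 1 and, from the antisymmetric part, M21 - M12 = -4a*b12, M13 - M31 = 4a*b13, M32 - M23 = -4a*b23.
Here tr M = \frac{353487}{142129}, so a^2 = (1 + tr M)/4 = \frac{123904}{142129} and a = ±\frac{352}{377}. Taking a = \frac{352}{377}: M21 - M12 = 0, M13 - M31 = \frac{190080}{142129}, M32 - M23 = 0, giving b12 = 0, b13 = \frac{135}{377}, b23 = 0, i.e. R = \frac{352}{377} + \frac{135}{377} \gamma_{13}.
Its \gamma_{13} coefficient is already positive.
Answer: \frac{352}{377} + \frac{135}{377} \gamma_{13}. Note: both R and -R realise this M (trace \frac{353487}{142129}); the covering map identifies them, and the \gamma_{13}-coefficient sign is the tie-breaker.


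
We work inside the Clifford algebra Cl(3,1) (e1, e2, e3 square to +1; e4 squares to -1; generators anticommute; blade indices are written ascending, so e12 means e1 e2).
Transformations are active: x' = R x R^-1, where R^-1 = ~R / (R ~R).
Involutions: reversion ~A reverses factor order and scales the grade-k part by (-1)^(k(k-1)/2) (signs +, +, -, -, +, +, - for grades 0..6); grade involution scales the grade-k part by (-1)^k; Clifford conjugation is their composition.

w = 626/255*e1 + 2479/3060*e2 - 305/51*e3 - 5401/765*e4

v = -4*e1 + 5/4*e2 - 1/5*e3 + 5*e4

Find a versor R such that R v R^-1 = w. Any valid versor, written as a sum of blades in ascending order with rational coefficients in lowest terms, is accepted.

R = v + w = -394/255*e1 + 1576/765*e2 - 1576/255*e3 - 1576/765*e4 works: the equal norms (-2959/400) guarantee its sandwich swaps v into w.
Answer: -394/255*e1 + 1576/765*e2 - 1576/255*e3 - 1576/765*e4


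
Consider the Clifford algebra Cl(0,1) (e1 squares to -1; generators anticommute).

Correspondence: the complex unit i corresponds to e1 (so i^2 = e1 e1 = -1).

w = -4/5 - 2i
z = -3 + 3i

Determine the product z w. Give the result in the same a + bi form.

In blades: z = -3 + 3*e1, w = -4/5 - 2*e1.
Distribute z over w term by term (generator squares from the signature, products reordered to ascending indices): (-3)*w = 12/5 + 6*e1; (3*e1)*w = 6 - 12/5*e1.
Sum: 42/5 + 18/5*e1; translating back through the correspondence:
Answer: 42/5 + 18/5*i


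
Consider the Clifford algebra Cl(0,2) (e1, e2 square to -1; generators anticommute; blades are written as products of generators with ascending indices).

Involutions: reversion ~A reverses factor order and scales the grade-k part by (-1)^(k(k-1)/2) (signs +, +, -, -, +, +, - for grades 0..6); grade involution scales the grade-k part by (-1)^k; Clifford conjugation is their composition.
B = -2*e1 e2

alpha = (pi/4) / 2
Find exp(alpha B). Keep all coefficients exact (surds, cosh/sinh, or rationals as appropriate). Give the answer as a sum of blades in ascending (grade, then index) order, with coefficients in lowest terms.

B^2 = (-2)^2*(e1 e2)^2 = 4*(-1) = -4 (a basis 2-blade squares to minus the product of its generators' squares).
B^2 = -4 — circular case — the even/odd split gives cos and sin: l = 2, alpha*l = pi/4, so exp(alpha B) = cos(pi/4) + (sin(pi/4)/2)*B = sqrt(2)/2 + (sqrt(2)/4)*B.
Answer: sqrt(2)/2 - sqrt(2)/2*e1 e2


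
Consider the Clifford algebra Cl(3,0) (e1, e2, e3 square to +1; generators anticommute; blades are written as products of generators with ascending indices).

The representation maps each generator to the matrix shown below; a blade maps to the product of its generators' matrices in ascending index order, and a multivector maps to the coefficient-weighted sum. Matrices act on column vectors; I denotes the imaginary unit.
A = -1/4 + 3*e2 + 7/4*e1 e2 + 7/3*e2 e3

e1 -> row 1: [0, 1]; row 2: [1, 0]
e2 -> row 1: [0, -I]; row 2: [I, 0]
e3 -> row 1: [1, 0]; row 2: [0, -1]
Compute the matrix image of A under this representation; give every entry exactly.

Bivector images (products of the table entries): rho(e1 e2) = rho(e1)rho(e2) = row 1: [I, 0]; row 2: [0, -I]; rho(e2 e3) = rho(e2)rho(e3) = row 1: [0, I]; row 2: [I, 0].
M = (-1/4)*1 + (3)*rho(e2) + (7/4)*rho(e1 e2) + (7/3)*rho(e2 e3), summed entrywise (1 is the identity matrix):
Answer: row 1: [-1/4 + 7*I/4, -2*I/3]; row 2: [16*I/3, -1/4 - 7*I/4]


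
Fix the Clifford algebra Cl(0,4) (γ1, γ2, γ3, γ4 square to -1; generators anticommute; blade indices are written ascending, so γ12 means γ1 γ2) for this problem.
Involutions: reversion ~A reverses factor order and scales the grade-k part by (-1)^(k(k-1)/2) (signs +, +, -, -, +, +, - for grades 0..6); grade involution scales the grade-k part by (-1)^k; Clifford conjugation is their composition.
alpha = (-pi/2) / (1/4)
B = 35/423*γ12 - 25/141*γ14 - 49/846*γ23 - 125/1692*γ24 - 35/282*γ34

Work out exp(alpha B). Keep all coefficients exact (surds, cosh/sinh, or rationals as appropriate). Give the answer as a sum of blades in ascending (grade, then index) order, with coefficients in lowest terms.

B^2 term by term: the squares give (35/423)^2*(γ12)^2 + (-25/141)^2*(γ14)^2 + (-49/846)^2*(γ23)^2 + (-125/1692)^2*(γ24)^2 + (-35/282)^2*(γ34)^2 = 1225/178929*(-1) + 625/19881*(-1) + 2401/715716*(-1) + 15625/2862864*(-1) + 1225/79524*(-1) = -1/16 (each basis 2-blade squares to minus the product of its generators' squares); cross terms between blades sharing an index anticommute and cancel; the commuting (index-disjoint) pairs give grade-4 terms 2*c*c'*(blade product), which cancel blade by blade — γ1234: -1225/59643 + 1225/59643 = 0 — confirming B is simple. So B^2 = -1/16.
B^2 = -1/16 — a negative square means the series sums to a rotation: l = 1/4, alpha*l = -pi/2, so exp(alpha B) = cos(-pi/2) + (sin(-pi/2)/(1/4))*B = 0 + (-4)*B.
Answer: -140/423*γ12 + 100/141*γ14 + 98/423*γ23 + 125/423*γ24 + 70/141*γ34


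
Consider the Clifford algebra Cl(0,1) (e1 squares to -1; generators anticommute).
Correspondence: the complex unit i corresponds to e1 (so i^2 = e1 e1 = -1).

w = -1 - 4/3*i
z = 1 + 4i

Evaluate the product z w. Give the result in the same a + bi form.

In blades: z = 1 + 4*e1, w = -1 - 4/3*e1.
Distribute z over w term by term (generator squares from the signature, products reordered to ascending indices): (1)*w = -1 - 4/3*e1; (4*e1)*w = 16/3 - 4*e1.
Sum: 13/3 - 16/3*e1; translating back through the correspondence:
Answer: 13/3 - 16/3*i


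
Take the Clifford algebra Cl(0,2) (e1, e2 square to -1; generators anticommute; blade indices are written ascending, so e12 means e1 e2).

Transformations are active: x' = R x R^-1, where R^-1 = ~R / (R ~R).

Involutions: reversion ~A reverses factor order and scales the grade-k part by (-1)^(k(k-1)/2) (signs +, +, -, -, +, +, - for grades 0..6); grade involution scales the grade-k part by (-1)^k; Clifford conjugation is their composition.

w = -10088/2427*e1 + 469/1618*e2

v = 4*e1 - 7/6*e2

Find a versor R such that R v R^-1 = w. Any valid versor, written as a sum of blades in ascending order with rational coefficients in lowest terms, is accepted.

Take R = v + w = -380/2427*e1 - 2128/2427*e2. Because q(v) = q(w) = -625/36, conjugation by R sends v exactly to w.
Answer: -380/2427*e1 - 2128/2427*e2


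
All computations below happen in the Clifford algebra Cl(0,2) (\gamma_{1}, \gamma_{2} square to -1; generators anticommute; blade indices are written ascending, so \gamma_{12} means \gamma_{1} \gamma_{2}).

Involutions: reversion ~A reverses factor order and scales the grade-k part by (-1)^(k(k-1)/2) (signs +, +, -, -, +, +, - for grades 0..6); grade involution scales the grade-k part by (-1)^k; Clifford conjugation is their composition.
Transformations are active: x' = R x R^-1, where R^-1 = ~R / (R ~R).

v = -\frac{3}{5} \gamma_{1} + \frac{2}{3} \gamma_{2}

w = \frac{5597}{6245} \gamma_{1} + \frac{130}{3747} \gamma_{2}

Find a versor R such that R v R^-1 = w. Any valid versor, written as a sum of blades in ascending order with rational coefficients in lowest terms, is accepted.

Sketch: the shared square -\frac{181}{225} makes R = v + w = \frac{370}{1249} \gamma_{1} + \frac{876}{1249} \gamma_{2} the natural versor; its sandwich fixes that direction, negates (v - w)/2, and sends v to w.
Answer: \frac{370}{1249} \gamma_{1} + \frac{876}{1249} \gamma_{2}


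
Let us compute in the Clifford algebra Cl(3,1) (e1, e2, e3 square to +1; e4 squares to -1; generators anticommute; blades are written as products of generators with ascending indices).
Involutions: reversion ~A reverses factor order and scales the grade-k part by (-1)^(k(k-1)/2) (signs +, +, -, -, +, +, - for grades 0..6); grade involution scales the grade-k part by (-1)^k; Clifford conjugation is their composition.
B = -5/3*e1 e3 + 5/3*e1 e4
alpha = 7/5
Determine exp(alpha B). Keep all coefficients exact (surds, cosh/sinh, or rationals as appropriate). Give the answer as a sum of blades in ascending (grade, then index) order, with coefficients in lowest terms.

B^2 term by term: the squares give (-5/3)^2*(e1 e3)^2 + (5/3)^2*(e1 e4)^2 = 25/9*(-1) + 25/9*(+1) = 0 (each basis 2-blade squares to minus the product of its generators' squares); cross terms between blades sharing an index anticommute and cancel. So B^2 = 0.
B^2 = 0, hence only two terms survive: exp(alpha B) = 1 + alpha B (parabolic case).
Answer: 1 - 7/3*e1 e3 + 7/3*e1 e4


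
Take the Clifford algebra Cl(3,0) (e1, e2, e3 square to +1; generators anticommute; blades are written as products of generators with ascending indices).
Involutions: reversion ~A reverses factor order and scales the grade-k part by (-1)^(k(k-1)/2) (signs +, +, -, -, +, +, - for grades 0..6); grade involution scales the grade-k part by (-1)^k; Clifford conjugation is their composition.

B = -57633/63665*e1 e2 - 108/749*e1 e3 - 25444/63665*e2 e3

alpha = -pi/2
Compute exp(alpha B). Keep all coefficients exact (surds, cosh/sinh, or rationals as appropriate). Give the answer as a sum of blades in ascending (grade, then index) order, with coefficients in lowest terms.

B^2 term by term: the squares give (-57633/63665)^2*(e1 e2)^2 + (-108/749)^2*(e1 e3)^2 + (-25444/63665)^2*(e2 e3)^2 = 3321562689/4053232225*(-1) + 11664/561001*(-1) + 647397136/4053232225*(-1) = -1 (each basis 2-blade squares to minus the product of its generators' squares); cross terms between blades sharing an index anticommute and cancel. So B^2 = -1.
B^2 = -1 — B^2 < 0, so the exponential closes trigonometrically: l = 1, alpha*l = -pi/2, so exp(alpha B) = cos(-pi/2) + (sin(-pi/2)/1)*B = 0 + (-1)*B.
Answer: 57633/63665*e1 e2 + 108/749*e1 e3 + 25444/63665*e2 e3


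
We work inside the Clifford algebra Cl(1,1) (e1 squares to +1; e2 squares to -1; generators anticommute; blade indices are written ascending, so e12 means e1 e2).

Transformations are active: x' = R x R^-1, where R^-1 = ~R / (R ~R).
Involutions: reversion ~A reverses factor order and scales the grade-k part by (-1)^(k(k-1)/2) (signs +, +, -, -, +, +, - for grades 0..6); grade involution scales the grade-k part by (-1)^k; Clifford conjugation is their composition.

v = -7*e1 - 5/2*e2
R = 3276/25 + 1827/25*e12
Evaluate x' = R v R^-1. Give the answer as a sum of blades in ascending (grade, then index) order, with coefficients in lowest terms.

~R = 3276/25 - 1827/25*e12, and R ~R = 7394247/625, so R^-1 = ~R / (7394247/625).
R v = -36729/50*e1 + 4599/25*e2
Answer: -17275/1863*e1 + 24499/3726*e2


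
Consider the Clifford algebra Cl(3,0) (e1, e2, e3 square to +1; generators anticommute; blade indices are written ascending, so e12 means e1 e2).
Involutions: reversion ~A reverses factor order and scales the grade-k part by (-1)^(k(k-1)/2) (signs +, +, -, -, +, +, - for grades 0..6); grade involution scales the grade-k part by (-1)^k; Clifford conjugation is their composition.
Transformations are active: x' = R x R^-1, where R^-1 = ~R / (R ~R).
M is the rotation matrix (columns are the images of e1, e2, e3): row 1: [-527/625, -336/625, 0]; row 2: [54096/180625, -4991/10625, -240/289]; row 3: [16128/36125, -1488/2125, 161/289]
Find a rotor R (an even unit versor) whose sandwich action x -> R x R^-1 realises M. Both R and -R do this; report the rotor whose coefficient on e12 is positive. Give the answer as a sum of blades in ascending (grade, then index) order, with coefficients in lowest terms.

Method: write R = a + b12*e12 + b13*e13 + b23*e23 with a^2 + b12^2 + b13^2 + b23^2 = 1 (so R^-1 = ~R). Expanding the columns R e_j ~R gives tr M = 4a^2 - 1 and, from the antisymmetric part, M21 - M12 = -4a*b12, M13 - M31 = 4a*b13, M32 - M23 = -4a*b23.
Here tr M = -5461/7225, so a^2 = (1 + tr M)/4 = 441/7225 and a = ±21/85. Taking a = 21/85: M21 - M12 = 6048/7225, M13 - M31 = -16128/36125, M32 - M23 = 4704/36125, giving b12 = -72/85, b13 = -192/425, b23 = -56/425, i.e. R = 21/85 - 72/85*e12 - 192/425*e13 - 56/425*e23.
Its e12 coefficient is negative, so report the other preimage -R.
Answer: -21/85 + 72/85*e12 + 192/425*e13 + 56/425*e23. Note: both R and -R realise this M (trace -5461/7225); the covering map identifies them, and the e12-coefficient sign is the tie-breaker.


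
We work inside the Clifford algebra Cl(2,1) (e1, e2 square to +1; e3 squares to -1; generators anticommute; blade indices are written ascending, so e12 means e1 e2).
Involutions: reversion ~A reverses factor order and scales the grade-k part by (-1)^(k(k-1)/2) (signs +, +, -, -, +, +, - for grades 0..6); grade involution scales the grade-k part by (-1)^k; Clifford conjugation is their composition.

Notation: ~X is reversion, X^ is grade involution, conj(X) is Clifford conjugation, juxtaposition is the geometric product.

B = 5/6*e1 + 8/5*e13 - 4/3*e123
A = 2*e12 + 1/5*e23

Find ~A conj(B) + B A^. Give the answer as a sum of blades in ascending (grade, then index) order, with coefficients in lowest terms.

first term: 4/15*e1 - 5/3*e2 - 8/3*e3 - 8/25*e12 - 16/5*e23 + 1/6*e123
second term: -4/15*e1 + 5/3*e2 + 8/3*e3 + 8/25*e12 + 16/5*e23 + 1/6*e123
Answer: 1/3*e123


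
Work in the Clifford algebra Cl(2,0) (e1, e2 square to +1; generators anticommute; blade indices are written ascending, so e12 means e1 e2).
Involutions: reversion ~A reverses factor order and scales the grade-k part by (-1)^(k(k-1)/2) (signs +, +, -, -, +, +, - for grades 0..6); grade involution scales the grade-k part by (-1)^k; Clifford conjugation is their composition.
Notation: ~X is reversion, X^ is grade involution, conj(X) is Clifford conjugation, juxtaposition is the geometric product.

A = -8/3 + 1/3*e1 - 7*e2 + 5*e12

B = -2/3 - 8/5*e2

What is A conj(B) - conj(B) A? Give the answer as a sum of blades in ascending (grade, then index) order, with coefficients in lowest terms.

first term: -424/45 + 70/9*e1 + 2/5*e2 - 14/5*e12
second term: -424/45 - 74/9*e1 + 2/5*e2 - 58/15*e12
Answer: 16*e1 + 16/15*e12


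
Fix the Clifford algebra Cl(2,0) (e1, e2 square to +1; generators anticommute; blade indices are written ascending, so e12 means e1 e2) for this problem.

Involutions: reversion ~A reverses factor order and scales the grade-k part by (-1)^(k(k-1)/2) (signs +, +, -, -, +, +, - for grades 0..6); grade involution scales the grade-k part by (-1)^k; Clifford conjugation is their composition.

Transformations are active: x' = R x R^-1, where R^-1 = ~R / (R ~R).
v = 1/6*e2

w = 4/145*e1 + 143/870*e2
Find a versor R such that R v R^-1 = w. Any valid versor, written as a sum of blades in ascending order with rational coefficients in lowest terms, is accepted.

Key observation: q(v) = q(w) = 1/36 (sandwiches preserve the norm), so R = v + w = 4/145*e1 + 48/145*e2 works whenever it is invertible — the component of v along it is kept and (v - w)/2 reverses, sending v to w.
Answer: 4/145*e1 + 48/145*e2


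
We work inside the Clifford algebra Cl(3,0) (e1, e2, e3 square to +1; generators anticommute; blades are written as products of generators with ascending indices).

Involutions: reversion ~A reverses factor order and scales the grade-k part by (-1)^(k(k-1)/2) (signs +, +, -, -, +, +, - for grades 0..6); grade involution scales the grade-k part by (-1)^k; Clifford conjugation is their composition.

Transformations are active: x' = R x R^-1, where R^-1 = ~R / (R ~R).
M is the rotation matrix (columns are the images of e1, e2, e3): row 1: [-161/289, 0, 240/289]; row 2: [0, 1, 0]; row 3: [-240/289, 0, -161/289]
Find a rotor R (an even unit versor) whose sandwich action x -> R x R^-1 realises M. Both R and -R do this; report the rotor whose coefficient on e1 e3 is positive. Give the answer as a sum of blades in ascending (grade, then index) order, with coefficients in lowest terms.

Method: write R = a + b12*e1 e2 + b13*e1 e3 + b23*e2 e3 with a^2 + b12^2 + b13^2 + b23^2 = 1 (so R^-1 = ~R). Expanding the columns R e_j ~R gives tr M = 4a^2 - 1 and, from the antisymmetric part, M21 - M12 = -4a*b12, M13 - M31 = 4a*b13, M32 - M23 = -4a*b23.
Here tr M = -33/289, so a^2 = (1 + tr M)/4 = 64/289 and a = ±8/17. Taking a = 8/17: M21 - M12 = 0, M13 - M31 = 480/289, M32 - M23 = 0, giving b12 = 0, b13 = 15/17, b23 = 0, i.e. R = 8/17 + 15/17*e1 e3.
Its e1 e3 coefficient is already positive.
Answer: 8/17 + 15/17*e1 e3. Note: both R and -R realise this M (trace -33/289); the covering map identifies them, and the e1 e3-coefficient sign is the tie-breaker.


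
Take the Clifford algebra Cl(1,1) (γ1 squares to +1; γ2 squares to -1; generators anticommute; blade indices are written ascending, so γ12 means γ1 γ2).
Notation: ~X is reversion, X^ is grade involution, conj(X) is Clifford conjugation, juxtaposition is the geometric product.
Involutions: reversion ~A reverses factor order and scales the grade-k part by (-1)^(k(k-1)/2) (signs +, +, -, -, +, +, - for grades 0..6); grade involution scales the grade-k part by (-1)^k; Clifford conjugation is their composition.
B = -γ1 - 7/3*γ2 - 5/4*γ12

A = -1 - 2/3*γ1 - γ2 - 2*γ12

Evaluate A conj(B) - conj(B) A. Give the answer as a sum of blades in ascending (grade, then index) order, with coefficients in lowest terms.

first term: -5/6 + 29/12*γ1 - 7/6*γ2 - 65/36*γ12
second term: -5/6 - 53/12*γ1 - 7/2*γ2 - 25/36*γ12
Answer: 41/6*γ1 + 7/3*γ2 - 10/9*γ12


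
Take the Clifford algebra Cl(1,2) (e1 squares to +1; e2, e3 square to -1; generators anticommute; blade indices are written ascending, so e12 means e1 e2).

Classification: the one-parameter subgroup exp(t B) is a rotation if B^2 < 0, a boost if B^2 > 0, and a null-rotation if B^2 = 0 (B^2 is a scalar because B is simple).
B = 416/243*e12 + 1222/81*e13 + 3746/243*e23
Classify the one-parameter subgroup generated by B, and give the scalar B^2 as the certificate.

B^2 term by term: the squares give (416/243)^2*(e12)^2 + (1222/81)^2*(e13)^2 + (3746/243)^2*(e23)^2 = 173056/59049*(+1) + 1493284/6561*(+1) + 14032516/59049*(-1) = -64/9 (each basis 2-blade squares to minus the product of its generators' squares); cross terms between blades sharing an index anticommute and cancel. So B^2 = -64/9.
Answer: rotation, certificate B^2 = -64/9. No conjugation can change B^2 = -64/9; the sign gives the class.


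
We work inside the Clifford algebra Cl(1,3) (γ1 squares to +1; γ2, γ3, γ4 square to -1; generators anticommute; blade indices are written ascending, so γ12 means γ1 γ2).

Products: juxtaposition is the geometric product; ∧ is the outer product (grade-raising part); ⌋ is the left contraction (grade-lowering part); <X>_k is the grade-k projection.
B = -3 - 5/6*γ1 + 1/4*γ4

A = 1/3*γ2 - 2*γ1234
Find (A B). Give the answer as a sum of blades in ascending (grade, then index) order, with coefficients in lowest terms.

step 1: -γ2 + 5/18*γ12 + 1/12*γ24 + 1/2*γ123 - 5/3*γ234 + 6*γ1234
Answer: -γ2 + 5/18*γ12 + 1/12*γ24 + 1/2*γ123 - 5/3*γ234 + 6*γ1234


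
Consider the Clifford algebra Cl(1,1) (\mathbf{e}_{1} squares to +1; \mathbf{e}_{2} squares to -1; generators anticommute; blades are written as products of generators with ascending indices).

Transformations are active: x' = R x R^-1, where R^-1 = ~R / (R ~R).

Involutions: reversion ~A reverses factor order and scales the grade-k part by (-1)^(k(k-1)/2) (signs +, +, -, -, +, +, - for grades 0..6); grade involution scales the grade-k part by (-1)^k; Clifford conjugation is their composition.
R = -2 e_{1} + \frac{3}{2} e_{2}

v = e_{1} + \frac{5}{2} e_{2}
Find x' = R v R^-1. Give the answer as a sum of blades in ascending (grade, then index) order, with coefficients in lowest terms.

~R = -2 e_{1} + \frac{3}{2} e_{2}, and R ~R = \frac{7}{4}, so R^-1 = ~R / (\frac{7}{4}).
R v = -\frac{23}{4} - \frac{13}{2} e_{1} e_{2}
Answer: \frac{85}{7} e_{1} - \frac{173}{14} e_{2}


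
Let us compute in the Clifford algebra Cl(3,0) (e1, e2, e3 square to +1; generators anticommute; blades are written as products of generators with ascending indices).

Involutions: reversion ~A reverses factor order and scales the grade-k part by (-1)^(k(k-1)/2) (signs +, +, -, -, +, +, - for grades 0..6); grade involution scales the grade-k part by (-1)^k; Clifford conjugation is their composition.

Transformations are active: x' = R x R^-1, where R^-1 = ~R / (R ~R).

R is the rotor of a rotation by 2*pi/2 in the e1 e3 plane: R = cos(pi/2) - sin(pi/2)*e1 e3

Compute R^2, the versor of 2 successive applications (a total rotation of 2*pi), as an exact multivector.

Half-angle bookkeeping: 2 applications in e1 e3 add up to rotor phase 2*pi/2 = pi, so R^2 = cos(pi) - sin(pi)*e1 e3.
cos(pi) = -1 and sin(pi) = 0, so R^2 = -1. The total rotation 2*pi is 1 full turn, so every vector returns to itself, yet the rotor is -1, on the OTHER sheet of the double cover (an odd number of 2*pi turns).
Answer: -1


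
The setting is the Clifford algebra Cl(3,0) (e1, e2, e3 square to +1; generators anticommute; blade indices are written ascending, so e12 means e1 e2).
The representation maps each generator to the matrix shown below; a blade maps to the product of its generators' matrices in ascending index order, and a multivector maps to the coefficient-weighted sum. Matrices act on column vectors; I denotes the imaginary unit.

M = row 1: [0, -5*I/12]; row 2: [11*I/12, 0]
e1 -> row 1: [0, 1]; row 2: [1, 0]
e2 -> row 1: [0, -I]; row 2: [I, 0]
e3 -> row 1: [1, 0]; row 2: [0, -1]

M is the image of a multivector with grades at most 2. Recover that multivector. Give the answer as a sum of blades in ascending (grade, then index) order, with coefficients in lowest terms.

Method: 1, rho(e1), rho(e2), rho(e3) form a trace-orthogonal basis of the 2x2 complex matrices (tr(X Y) = 2 if X = Y, else 0), so M = m0*1 + m1*rho(e1) + m2*rho(e2) + m3*rho(e3) with m0 = tr(M)/2 = 0, m1 = tr(M rho(e1))/2 = I/4, m2 = tr(M rho(e2))/2 = 2/3, m3 = tr(M rho(e3))/2 = 0.
Multiplying table entries, the bivector images are rho(e12) = I*rho(e3), rho(e13) = -I*rho(e2), rho(e23) = I*rho(e1); with real blade coefficients the real parts of m0..m3 are the coefficients of 1, e1, e2, e3 and the imaginary parts give the bivectors (e23: Im m1, e13: -Im m2, e12: Im m3).
Answer: 2/3*e2 + 1/4*e23


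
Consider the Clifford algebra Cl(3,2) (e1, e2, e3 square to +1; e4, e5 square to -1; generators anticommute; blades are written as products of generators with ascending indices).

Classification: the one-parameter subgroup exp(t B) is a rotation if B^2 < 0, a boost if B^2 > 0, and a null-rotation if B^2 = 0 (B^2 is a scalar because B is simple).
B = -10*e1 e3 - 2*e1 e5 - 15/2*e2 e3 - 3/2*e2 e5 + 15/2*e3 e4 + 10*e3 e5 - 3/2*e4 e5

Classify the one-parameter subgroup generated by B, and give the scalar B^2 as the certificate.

B^2 term by term: the squares give (-10)^2*(e1 e3)^2 + (-2)^2*(e1 e5)^2 + (-15/2)^2*(e2 e3)^2 + (-3/2)^2*(e2 e5)^2 + (15/2)^2*(e3 e4)^2 + (10)^2*(e3 e5)^2 + (-3/2)^2*(e4 e5)^2 = 100*(-1) + 4*(+1) + 225/4*(-1) + 9/4*(+1) + 225/4*(+1) + 100*(+1) + 9/4*(-1) = 4 (each basis 2-blade squares to minus the product of its generators' squares); cross terms between blades sharing an index anticommute and cancel; the commuting (index-disjoint) pairs give grade-4 terms 2*c*c'*(blade product), which cancel blade by blade — e1 e2 e3 e5: -30 + 30 = 0; e1 e3 e4 e5: 30 - 30 = 0; e2 e3 e4 e5: 45/2 - 45/2 = 0 — confirming B is simple. So B^2 = 4.
Answer: boost, certificate B^2 = 4. Note: conjugating B changes its blade decomposition but never the scalar B^2 = 4, whose sign settles the classification.
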